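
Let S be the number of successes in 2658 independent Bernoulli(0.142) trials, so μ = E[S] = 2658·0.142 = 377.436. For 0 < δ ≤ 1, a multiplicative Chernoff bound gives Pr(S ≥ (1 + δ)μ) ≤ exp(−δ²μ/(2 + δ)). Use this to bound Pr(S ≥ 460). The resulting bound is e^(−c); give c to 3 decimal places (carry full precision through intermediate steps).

8.140

Write 460 = (1 + δ)μ, so δ = 460/377.436 − 1 = 0.2187497…
Then the exponent is δ²μ/(2 + δ) = (460 − μ)² / (μ·(2 + δ)) = 8.140102.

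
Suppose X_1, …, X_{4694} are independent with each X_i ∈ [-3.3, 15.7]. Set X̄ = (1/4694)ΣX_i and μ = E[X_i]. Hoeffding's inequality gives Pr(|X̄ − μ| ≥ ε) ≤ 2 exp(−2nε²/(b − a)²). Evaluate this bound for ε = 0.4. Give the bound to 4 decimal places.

0.0312

Exponent: 2nε²/(b − a)² = 2·4694·0.4² / 19² = 4.16089.
Bound = 2·exp(−4.16089) = 0.03119.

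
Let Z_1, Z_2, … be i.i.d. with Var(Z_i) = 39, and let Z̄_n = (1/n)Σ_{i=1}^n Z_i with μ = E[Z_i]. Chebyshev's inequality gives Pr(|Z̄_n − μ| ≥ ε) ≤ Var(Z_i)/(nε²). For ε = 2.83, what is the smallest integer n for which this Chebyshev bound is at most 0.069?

71

Require 39/(n·2.83²) ≤ 0.069, i.e. n ≥ 39/(0.069·2.83²) = 70.574.
The smallest integer n is 71.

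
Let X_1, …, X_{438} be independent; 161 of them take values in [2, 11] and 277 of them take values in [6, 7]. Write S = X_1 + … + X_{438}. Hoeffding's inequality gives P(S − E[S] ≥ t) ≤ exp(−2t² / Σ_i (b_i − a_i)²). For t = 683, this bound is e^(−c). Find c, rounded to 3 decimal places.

Σ(b_i − a_i)² = 161·9² + 277·1² = 13318.
c = 2t² / 13318 = 2·683² / 13318 = 70.0539.

70.054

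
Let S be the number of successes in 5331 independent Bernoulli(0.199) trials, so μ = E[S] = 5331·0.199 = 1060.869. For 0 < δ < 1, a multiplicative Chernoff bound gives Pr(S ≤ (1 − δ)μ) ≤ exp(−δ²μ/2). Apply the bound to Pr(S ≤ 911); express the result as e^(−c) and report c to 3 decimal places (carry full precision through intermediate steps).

Write 911 = (1 − δ)μ, so δ = 1 − 911/1060.869 = 0.14127…
Then the exponent is δ²μ/2 = (μ − 911)²/(2μ) = 10.585999.

10.586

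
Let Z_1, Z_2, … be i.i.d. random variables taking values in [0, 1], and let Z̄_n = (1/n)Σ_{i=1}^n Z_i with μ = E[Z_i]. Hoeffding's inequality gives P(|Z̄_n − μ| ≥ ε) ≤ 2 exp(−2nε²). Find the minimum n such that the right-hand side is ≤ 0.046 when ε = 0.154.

80

Require 2·exp(−2nε²) ≤ 0.046, i.e. 2nε² ≥ ln(2/0.046) = 3.772261.
So n ≥ 3.772261 / (2·0.154²) = 79.530.
The smallest integer n is 80.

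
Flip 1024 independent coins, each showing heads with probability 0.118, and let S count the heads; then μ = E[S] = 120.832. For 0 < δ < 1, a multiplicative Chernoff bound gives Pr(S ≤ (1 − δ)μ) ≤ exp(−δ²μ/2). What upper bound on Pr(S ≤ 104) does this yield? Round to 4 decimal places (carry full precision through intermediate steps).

Write 104 = (1 − δ)μ, so δ = 1 − 104/120.832 = 0.1393008…
Then the exponent is δ²μ/2 = (μ − 104)²/(2μ) = 1.172356.
Bound = exp(−1.172356) = 0.30964.

0.3096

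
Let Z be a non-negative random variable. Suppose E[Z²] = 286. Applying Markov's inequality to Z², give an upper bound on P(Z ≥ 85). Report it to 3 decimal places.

0.040

Since Z ≥ 0, the event {Z ≥ 85} is the same as {Z² ≥ 7225}.
Markov's inequality applied to Z² gives P(Z² ≥ 7225) ≤ E[Z²]/7225 = 286/7225 = 0.0396.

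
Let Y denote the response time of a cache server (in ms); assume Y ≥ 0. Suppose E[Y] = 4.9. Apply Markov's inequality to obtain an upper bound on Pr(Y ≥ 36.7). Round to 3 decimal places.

Markov's inequality: for a non-negative random variable, Pr(Y ≥ a) ≤ E[Y]/a.
Here E[Y] = 4.9 and a = 36.7, so the bound is 4.9/36.7 = 0.1335.

0.134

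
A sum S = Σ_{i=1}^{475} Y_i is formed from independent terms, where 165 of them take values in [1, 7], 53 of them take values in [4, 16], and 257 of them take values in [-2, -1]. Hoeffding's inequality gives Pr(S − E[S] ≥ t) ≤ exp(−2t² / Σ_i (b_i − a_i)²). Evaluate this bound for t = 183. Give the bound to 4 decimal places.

Σ(b_i − a_i)² = 165·6² + 53·12² + 257·1² = 13829.
Exponent = 2·183² / 13829 = 4.84330.
Bound = exp(−4.84330) = 0.00788.

0.0079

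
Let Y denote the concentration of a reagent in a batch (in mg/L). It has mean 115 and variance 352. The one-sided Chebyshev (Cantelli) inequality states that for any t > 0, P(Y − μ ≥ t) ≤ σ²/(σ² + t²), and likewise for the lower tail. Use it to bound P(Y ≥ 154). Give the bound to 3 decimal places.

Here σ² = 352 and t = 39, so σ² + t² = 1873.
Cantelli's bound: 352/1873 = 0.1879.

0.188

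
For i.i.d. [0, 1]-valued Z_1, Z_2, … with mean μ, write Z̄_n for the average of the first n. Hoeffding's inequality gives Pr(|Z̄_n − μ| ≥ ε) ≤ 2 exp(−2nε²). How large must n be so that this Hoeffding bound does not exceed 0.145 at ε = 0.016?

Require 2·exp(−2nε²) ≤ 0.145, i.e. 2nε² ≥ ln(2/0.145) = 2.624169.
So n ≥ 2.624169 / (2·0.016²) = 5125.330.
The smallest integer n is 5126.

5126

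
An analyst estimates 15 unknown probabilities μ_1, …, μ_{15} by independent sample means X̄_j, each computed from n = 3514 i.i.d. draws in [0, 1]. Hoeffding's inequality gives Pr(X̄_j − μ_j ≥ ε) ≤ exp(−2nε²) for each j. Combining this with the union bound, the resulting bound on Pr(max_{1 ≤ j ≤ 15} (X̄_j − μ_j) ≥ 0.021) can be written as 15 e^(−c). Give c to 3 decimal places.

Union bound over the 15 events: Pr(max_{1 ≤ j ≤ 15} (X̄_j − μ_j) ≥ 0.021) ≤ 15·exp(−2nε²) = 15 exp(−2·3514·0.021²).
So c = 2·3514·0.021² = 3.0993.

3.099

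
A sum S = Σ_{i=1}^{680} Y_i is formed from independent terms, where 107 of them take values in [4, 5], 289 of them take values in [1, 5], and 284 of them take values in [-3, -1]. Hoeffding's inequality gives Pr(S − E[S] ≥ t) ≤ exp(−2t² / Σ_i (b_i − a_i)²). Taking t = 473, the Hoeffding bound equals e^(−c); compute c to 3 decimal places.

Σ(b_i − a_i)² = 107·1² + 289·4² + 284·2² = 5867.
c = 2t² / 5867 = 2·473² / 5867 = 76.2669.

76.267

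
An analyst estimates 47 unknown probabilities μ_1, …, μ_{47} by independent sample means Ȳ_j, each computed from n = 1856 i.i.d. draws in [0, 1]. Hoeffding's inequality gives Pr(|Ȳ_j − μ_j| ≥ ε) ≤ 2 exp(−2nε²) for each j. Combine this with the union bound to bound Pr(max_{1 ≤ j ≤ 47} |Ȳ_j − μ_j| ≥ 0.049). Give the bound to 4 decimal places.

0.0127

Per-experiment Hoeffding bound: 2·exp(−2·1856·0.049²) = 2·exp(−8.91251) = 0.00026939.
Union bound over 47 events: 47·0.00026939 = 0.01266.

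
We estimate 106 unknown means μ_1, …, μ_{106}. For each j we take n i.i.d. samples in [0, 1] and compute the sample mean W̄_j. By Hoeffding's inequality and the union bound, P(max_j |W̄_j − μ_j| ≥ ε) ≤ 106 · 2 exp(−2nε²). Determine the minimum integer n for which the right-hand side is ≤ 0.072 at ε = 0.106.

356

Need 2·106·exp(−2nε²) ≤ 0.072, i.e. exp(−2nε²) ≤ 0.072/212.
So 2nε² ≥ ln(212/0.072) = 7.987675.
Hence n ≥ 7.987675/(2·0.106²) = 355.450.
The smallest integer n is 356.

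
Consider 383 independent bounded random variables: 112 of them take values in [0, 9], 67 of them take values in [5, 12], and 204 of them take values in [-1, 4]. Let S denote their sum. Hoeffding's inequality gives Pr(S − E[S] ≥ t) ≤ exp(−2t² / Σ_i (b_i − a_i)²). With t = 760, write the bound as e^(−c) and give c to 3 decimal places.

Σ(b_i − a_i)² = 112·9² + 67·7² + 204·5² = 17455.
c = 2t² / 17455 = 2·760² / 17455 = 66.1816.

66.182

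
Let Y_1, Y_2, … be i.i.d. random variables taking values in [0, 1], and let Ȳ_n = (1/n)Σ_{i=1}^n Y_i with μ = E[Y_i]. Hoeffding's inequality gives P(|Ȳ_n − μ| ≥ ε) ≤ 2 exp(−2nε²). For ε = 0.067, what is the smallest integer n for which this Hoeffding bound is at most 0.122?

Require 2·exp(−2nε²) ≤ 0.122, i.e. 2nε² ≥ ln(2/0.122) = 2.796881.
So n ≥ 2.796881 / (2·0.067²) = 311.526.
The smallest integer n is 312.

312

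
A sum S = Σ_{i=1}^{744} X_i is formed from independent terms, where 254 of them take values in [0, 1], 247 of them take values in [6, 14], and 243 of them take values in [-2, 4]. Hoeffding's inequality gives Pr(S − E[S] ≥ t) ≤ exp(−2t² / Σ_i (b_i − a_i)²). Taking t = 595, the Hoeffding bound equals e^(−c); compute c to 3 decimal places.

Σ(b_i − a_i)² = 254·1² + 247·8² + 243·6² = 24810.
c = 2t² / 24810 = 2·595² / 24810 = 28.5389.

28.539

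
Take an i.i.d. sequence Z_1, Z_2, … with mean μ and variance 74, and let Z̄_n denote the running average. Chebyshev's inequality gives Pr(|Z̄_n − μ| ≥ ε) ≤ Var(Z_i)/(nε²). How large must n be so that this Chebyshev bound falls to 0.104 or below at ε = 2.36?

128

Require 74/(n·2.36²) ≤ 0.104, i.e. n ≥ 74/(0.104·2.36²) = 127.754.
The smallest integer n is 128.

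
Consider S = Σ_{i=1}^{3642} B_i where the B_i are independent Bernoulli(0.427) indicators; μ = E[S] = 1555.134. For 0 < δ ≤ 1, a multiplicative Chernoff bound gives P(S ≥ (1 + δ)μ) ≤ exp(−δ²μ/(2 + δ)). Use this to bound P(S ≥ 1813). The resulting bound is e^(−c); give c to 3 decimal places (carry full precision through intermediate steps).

Write 1813 = (1 + δ)μ, so δ = 1813/1555.134 − 1 = 0.1658159…
Then the exponent is δ²μ/(2 + δ) = (1813 − μ)² / (μ·(2 + δ)) = 19.742348.

19.742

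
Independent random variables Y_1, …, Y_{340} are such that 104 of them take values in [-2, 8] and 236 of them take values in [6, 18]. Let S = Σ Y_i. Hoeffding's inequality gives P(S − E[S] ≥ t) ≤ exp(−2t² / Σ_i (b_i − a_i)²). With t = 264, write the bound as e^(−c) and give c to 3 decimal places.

3.141

Σ(b_i − a_i)² = 104·10² + 236·12² = 44384.
c = 2t² / 44384 = 2·264² / 44384 = 3.1406.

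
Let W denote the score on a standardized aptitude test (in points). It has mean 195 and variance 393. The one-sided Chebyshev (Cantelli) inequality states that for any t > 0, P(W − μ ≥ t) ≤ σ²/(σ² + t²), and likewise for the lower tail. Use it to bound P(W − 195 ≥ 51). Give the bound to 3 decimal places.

Here σ² = 393 and t = 51, so σ² + t² = 2994.
Cantelli's bound: 393/2994 = 0.1313.

0.131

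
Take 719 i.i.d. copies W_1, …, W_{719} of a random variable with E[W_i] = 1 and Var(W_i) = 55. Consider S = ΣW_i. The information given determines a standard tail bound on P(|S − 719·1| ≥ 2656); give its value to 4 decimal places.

0.0056

With mean and variance of each term known, Chebyshev's inequality bounds the deviation of the sum (or sample mean).
Var(S) = n·Var(W_i) = 719·55 = 39545.
Chebyshev: P(|S − 719·1| ≥ 2656) ≤ Var(S)/2656² = 39545/7054336 = 0.0056.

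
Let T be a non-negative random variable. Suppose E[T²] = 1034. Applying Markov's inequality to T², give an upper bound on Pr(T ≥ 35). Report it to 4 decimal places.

0.8441

Since T ≥ 0, the event {T ≥ 35} is the same as {T² ≥ 1225}.
Markov's inequality applied to T² gives Pr(T² ≥ 1225) ≤ E[T²]/1225 = 1034/1225 = 0.8441.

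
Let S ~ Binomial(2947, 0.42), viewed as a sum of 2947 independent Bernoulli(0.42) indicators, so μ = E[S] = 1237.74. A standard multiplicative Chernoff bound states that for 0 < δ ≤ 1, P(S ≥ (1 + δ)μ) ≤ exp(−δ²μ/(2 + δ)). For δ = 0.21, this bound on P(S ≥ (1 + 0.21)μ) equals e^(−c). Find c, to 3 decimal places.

24.699

c = δ²μ/(2 + δ) = 0.21²·1237.74/(2 + 0.21) = 24.6988.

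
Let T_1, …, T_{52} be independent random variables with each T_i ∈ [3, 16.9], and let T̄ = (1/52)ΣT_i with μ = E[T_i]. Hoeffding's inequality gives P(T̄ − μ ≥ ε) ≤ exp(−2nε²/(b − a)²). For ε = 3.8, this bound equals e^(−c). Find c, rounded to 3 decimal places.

c = 2nε²/(b − a)² = 2·52·3.8² / 13.9² = 7.7727.

7.773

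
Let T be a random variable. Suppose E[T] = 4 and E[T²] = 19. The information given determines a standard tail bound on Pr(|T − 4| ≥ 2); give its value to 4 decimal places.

The first two moments determine the variance, so Chebyshev's inequality is the sharpest standard bound available.
Var(T) = E[T²] − (E[T])² = 19 − 16 = 3.
Chebyshev's inequality: Pr(|T − μ| ≥ t) ≤ Var(T)/t² = 3/4 = 0.7500.

0.7500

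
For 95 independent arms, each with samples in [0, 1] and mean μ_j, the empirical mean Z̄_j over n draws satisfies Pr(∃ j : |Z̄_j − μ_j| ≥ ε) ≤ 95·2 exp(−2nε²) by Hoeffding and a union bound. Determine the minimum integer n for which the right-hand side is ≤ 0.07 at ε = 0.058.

1176

Need 2·95·exp(−2nε²) ≤ 0.07, i.e. exp(−2nε²) ≤ 0.07/190.
So 2nε² ≥ ln(190/0.07) = 7.906284.
Hence n ≥ 7.906284/(2·0.058²) = 1175.131.
The smallest integer n is 1176.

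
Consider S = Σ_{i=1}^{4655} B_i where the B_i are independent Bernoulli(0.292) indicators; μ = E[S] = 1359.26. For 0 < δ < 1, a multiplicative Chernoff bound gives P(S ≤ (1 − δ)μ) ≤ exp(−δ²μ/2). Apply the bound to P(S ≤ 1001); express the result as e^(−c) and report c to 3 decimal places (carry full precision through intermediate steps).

47.213

Write 1001 = (1 − δ)μ, so δ = 1 − 1001/1359.26 = 0.2635699…
Then the exponent is δ²μ/2 = (μ − 1001)²/(2μ) = 47.213273.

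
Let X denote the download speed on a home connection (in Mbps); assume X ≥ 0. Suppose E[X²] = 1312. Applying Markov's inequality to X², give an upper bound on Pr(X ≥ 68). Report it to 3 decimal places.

0.284

Since X ≥ 0, the event {X ≥ 68} is the same as {X² ≥ 4624}.
Markov's inequality applied to X² gives Pr(X² ≥ 4624) ≤ E[X²]/4624 = 1312/4624 = 0.2837.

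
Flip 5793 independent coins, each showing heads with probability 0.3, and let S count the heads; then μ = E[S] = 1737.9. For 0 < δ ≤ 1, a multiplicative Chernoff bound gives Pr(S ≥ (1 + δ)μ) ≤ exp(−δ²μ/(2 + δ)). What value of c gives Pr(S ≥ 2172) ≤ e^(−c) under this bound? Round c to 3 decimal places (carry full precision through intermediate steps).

Write 2172 = (1 + δ)μ, so δ = 2172/1737.9 − 1 = 0.2497842…
Then the exponent is δ²μ/(2 + δ) = (2172 − μ)² / (μ·(2 + δ)) = 48.196325.

48.196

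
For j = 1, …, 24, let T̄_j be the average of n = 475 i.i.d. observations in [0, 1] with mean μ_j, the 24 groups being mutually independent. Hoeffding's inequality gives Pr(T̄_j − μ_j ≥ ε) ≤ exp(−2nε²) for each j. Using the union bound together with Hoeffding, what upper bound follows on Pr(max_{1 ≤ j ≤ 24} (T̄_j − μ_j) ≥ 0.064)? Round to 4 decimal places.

Per-experiment Hoeffding bound: exp(−2·475·0.064²) = exp(−3.89120) = 0.020421.
Union bound over 24 events: 24·0.020421 = 0.49010.

0.4901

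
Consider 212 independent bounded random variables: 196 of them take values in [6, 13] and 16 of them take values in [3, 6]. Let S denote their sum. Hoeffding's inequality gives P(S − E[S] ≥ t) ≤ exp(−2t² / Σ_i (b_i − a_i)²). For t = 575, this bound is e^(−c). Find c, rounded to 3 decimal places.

Σ(b_i − a_i)² = 196·7² + 16·3² = 9748.
c = 2t² / 9748 = 2·575² / 9748 = 67.8344.

67.834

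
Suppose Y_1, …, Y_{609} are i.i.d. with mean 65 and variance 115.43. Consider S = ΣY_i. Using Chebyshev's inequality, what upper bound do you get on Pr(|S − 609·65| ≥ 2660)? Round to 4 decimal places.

0.0099

Var(S) = n·Var(Y_i) = 609·115.43 = 70296.87.
Chebyshev: Pr(|S − 609·65| ≥ 2660) ≤ Var(S)/2660² = 70296.87/7075600 = 0.0099.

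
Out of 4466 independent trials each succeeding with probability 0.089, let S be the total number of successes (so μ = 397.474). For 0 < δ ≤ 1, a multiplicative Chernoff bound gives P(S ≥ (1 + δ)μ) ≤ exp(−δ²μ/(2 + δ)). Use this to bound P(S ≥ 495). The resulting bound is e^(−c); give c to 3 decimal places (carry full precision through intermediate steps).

10.657

Write 495 = (1 + δ)μ, so δ = 495/397.474 − 1 = 0.2453645…
Then the exponent is δ²μ/(2 + δ) = (495 − μ)² / (μ·(2 + δ)) = 10.657252.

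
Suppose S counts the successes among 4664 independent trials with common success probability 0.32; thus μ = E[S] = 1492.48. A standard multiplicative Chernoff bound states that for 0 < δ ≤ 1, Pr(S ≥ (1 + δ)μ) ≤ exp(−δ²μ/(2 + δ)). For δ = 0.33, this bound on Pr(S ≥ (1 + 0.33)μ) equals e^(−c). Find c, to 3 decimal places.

c = δ²μ/(2 + δ) = 0.33²·1492.48/(2 + 0.33) = 69.7558.

69.756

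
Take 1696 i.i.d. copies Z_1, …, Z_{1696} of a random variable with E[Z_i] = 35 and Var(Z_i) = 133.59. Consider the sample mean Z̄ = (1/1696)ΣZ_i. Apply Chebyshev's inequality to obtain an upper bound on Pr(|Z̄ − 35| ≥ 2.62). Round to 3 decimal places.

Var(Z̄) = Var(Z_i)/n = 133.59/1696 = 0.078768.
Chebyshev: Pr(|Z̄ − 35| ≥ 2.62) ≤ Var(Z̄)/(2.62)² = 133.59/(1696·2.62²) = 0.0115.

0.011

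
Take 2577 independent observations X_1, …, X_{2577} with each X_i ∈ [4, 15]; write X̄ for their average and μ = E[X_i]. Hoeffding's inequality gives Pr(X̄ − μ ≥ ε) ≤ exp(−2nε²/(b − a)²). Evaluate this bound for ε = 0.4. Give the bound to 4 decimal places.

0.0011

Exponent: 2nε²/(b − a)² = 2·2577·0.4² / 11² = 6.81521.
Bound = exp(−6.81521) = 0.00110.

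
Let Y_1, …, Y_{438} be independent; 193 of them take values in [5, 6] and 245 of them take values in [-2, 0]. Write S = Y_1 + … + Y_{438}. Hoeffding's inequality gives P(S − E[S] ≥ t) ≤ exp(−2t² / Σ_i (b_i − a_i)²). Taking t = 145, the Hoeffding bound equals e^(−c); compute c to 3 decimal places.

35.848

Σ(b_i − a_i)² = 193·1² + 245·2² = 1173.
c = 2t² / 1173 = 2·145² / 1173 = 35.8483.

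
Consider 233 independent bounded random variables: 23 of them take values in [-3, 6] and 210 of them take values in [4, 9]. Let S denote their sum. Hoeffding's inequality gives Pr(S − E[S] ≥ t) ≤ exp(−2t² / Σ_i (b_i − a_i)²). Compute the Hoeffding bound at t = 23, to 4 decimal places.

Σ(b_i − a_i)² = 23·9² + 210·5² = 7113.
Exponent = 2·23² / 7113 = 0.14874.
Bound = exp(−0.14874) = 0.86179.

0.8618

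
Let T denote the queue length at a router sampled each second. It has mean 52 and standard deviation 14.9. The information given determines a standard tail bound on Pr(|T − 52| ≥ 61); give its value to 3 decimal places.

0.060

Mean and variance are known, so Chebyshev's inequality applies.
Chebyshev: Pr(|T − μ| ≥ t) ≤ Var(T)/t².
Var(T) = σ² = 14.9² = 222.01.
Bound = 222.01 / 3721 = 0.0597.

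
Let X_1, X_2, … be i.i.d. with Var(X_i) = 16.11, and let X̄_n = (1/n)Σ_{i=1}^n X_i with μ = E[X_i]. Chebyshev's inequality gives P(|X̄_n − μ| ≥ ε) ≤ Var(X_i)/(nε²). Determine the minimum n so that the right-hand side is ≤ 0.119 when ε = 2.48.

Require 16.11/(n·2.48²) ≤ 0.119, i.e. n ≥ 16.11/(0.119·2.48²) = 22.011.
The smallest integer n is 23.

23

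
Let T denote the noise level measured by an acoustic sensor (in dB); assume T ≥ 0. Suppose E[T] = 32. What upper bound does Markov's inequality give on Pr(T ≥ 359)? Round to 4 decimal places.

Markov's inequality: for a non-negative random variable, Pr(T ≥ a) ≤ E[T]/a.
Here E[T] = 32 and a = 359, so the bound is 32/359 = 0.0891.

0.0891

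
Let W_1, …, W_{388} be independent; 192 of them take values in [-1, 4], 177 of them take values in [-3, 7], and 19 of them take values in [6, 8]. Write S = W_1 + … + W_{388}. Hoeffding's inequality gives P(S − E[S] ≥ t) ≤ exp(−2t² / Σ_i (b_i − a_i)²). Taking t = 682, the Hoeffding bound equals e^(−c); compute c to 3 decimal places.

41.205

Σ(b_i − a_i)² = 192·5² + 177·10² + 19·2² = 22576.
c = 2t² / 22576 = 2·682² / 22576 = 41.2052.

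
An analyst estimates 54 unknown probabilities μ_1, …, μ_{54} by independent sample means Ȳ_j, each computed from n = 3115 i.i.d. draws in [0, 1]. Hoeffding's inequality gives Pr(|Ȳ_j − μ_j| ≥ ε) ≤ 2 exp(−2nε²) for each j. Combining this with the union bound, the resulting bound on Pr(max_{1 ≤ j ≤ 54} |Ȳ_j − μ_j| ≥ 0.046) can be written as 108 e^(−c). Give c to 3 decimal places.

Union bound over the 54 events: Pr(max_{1 ≤ j ≤ 54} |Ȳ_j − μ_j| ≥ 0.046) ≤ 54·2·exp(−2nε²) = 108 exp(−2·3115·0.046²).
So c = 2·3115·0.046² = 13.1827.

13.183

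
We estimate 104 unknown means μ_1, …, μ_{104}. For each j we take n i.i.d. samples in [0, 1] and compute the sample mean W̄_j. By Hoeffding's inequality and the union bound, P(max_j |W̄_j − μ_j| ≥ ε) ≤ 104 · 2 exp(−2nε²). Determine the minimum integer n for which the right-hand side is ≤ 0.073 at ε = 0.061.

1069

Need 2·104·exp(−2nε²) ≤ 0.073, i.e. exp(−2nε²) ≤ 0.073/208.
So 2nε² ≥ ln(208/0.073) = 7.954834.
Hence n ≥ 7.954834/(2·0.061²) = 1068.911.
The smallest integer n is 1069.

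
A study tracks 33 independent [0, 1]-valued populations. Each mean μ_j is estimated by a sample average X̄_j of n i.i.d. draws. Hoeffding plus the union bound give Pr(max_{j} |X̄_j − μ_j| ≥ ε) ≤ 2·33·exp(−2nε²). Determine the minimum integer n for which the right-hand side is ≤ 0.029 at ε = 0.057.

1190

Need 2·33·exp(−2nε²) ≤ 0.029, i.e. exp(−2nε²) ≤ 0.029/66.
So 2nε² ≥ ln(66/0.029) = 7.730114.
Hence n ≥ 7.730114/(2·0.057²) = 1189.614.
The smallest integer n is 1190.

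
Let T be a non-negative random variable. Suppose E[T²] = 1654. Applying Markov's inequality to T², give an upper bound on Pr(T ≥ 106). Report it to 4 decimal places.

0.1472

Since T ≥ 0, the event {T ≥ 106} is the same as {T² ≥ 11236}.
Markov's inequality applied to T² gives Pr(T² ≥ 11236) ≤ E[T²]/11236 = 1654/11236 = 0.1472.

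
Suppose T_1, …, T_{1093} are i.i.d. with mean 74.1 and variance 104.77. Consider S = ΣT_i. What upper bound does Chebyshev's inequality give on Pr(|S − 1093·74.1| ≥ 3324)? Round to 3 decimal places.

Var(S) = n·Var(T_i) = 1093·104.77 = 114513.61.
Chebyshev: Pr(|S − 1093·74.1| ≥ 3324) ≤ Var(S)/3324² = 114513.61/11048976 = 0.0104.

0.010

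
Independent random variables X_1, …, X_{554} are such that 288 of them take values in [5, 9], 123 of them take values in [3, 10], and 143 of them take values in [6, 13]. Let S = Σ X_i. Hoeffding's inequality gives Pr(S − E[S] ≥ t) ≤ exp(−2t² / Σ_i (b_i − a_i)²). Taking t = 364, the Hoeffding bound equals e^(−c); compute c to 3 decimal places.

Σ(b_i − a_i)² = 288·4² + 123·7² + 143·7² = 17642.
c = 2t² / 17642 = 2·364² / 17642 = 15.0205.

15.021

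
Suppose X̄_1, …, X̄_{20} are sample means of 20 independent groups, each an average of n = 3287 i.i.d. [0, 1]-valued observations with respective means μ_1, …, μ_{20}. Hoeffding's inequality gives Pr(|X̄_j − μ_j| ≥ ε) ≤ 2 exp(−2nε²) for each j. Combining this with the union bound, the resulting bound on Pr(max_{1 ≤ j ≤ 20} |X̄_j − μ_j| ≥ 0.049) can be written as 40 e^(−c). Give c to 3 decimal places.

15.784

Union bound over the 20 events: Pr(max_{1 ≤ j ≤ 20} |X̄_j − μ_j| ≥ 0.049) ≤ 20·2·exp(−2nε²) = 40 exp(−2·3287·0.049²).
So c = 2·3287·0.049² = 15.7842.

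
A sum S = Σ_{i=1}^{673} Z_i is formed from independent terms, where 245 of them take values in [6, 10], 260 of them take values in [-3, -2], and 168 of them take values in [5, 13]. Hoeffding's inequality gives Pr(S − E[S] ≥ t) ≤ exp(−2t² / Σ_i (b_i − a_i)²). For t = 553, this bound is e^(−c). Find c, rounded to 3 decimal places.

Σ(b_i − a_i)² = 245·4² + 260·1² + 168·8² = 14932.
c = 2t² / 14932 = 2·553² / 14932 = 40.9602.

40.960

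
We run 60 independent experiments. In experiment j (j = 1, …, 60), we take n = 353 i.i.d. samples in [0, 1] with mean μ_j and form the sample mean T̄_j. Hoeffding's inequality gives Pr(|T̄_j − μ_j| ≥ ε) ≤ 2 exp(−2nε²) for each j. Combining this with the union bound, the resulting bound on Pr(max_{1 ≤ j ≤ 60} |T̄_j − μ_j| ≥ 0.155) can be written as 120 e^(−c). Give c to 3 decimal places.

Union bound over the 60 events: Pr(max_{1 ≤ j ≤ 60} |T̄_j − μ_j| ≥ 0.155) ≤ 60·2·exp(−2nε²) = 120 exp(−2·353·0.155²).
So c = 2·353·0.155² = 16.9616.

16.962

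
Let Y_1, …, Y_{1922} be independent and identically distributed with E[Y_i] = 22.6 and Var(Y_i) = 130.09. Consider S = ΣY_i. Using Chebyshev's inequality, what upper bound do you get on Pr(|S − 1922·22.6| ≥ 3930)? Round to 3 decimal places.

Var(S) = n·Var(Y_i) = 1922·130.09 = 250032.98.
Chebyshev: Pr(|S − 1922·22.6| ≥ 3930) ≤ Var(S)/3930² = 250032.98/15444900 = 0.0162.

0.016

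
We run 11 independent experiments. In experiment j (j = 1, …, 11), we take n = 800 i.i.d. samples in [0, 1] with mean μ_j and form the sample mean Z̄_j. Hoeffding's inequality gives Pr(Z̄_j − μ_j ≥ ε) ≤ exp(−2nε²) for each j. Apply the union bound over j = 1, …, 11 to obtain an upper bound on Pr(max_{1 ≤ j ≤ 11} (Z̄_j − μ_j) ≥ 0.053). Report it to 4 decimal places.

Per-experiment Hoeffding bound: exp(−2·800·0.053²) = exp(−4.49440) = 0.011171.
Union bound over 11 events: 11·0.011171 = 0.12289.

0.1229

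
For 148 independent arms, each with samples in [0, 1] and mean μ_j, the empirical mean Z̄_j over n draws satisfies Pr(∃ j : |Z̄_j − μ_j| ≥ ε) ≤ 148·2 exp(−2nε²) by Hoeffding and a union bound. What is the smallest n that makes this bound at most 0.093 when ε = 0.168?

Need 2·148·exp(−2nε²) ≤ 0.093, i.e. exp(−2nε²) ≤ 0.093/296.
So 2nε² ≥ ln(296/0.093) = 8.065515.
Hence n ≥ 8.065515/(2·0.168²) = 142.884.
The smallest integer n is 143.

143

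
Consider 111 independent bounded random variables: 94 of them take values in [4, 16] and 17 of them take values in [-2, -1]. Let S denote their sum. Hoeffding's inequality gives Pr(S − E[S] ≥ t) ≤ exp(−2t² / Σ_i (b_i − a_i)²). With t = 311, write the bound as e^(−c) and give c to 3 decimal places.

Σ(b_i − a_i)² = 94·12² + 17·1² = 13553.
c = 2t² / 13553 = 2·311² / 13553 = 14.2730.

14.273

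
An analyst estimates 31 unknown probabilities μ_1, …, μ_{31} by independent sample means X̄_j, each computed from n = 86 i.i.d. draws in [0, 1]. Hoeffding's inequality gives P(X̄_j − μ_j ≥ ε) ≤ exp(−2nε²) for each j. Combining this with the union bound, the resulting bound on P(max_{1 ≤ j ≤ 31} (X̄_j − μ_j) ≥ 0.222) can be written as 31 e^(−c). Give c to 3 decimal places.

8.477

Union bound over the 31 events: P(max_{1 ≤ j ≤ 31} (X̄_j − μ_j) ≥ 0.222) ≤ 31·exp(−2nε²) = 31 exp(−2·86·0.222²).
So c = 2·86·0.222² = 8.4768.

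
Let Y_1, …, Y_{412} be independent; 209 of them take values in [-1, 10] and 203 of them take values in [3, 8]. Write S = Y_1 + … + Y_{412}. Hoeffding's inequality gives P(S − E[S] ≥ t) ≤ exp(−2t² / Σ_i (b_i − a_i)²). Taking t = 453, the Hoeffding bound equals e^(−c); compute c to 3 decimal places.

13.517

Σ(b_i − a_i)² = 209·11² + 203·5² = 30364.
c = 2t² / 30364 = 2·453² / 30364 = 13.5166.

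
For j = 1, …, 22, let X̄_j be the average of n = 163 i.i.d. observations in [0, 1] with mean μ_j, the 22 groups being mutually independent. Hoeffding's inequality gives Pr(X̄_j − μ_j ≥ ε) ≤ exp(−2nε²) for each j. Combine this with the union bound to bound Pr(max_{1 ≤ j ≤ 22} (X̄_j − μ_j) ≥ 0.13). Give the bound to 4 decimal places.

Per-experiment Hoeffding bound: exp(−2·163·0.13²) = exp(−5.50940) = 0.0040485.
Union bound over 22 events: 22·0.0040485 = 0.08907.

0.0891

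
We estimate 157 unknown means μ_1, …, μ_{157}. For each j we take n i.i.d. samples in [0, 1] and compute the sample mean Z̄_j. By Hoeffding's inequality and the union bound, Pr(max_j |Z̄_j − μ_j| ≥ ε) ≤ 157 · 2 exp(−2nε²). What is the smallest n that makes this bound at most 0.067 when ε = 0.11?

Need 2·157·exp(−2nε²) ≤ 0.067, i.e. exp(−2nε²) ≤ 0.067/314.
So 2nε² ≥ ln(314/0.067) = 8.452456.
Hence n ≥ 8.452456/(2·0.11²) = 349.275.
The smallest integer n is 350.

350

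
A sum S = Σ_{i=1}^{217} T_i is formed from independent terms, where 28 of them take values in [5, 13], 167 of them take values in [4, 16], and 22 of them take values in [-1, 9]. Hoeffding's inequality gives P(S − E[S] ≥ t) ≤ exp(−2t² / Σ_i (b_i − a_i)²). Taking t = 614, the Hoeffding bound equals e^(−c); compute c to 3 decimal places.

Σ(b_i − a_i)² = 28·8² + 167·12² + 22·10² = 28040.
c = 2t² / 28040 = 2·614² / 28040 = 26.8899.

26.890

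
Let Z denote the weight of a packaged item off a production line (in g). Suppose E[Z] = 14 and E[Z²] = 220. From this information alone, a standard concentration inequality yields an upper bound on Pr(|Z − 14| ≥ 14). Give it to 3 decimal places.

The first two moments determine the variance, so Chebyshev's inequality is the sharpest standard bound available.
Var(Z) = E[Z²] − (E[Z])² = 220 − 196 = 24.
Chebyshev's inequality: Pr(|Z − μ| ≥ t) ≤ Var(Z)/t² = 24/196 = 0.1224.

0.122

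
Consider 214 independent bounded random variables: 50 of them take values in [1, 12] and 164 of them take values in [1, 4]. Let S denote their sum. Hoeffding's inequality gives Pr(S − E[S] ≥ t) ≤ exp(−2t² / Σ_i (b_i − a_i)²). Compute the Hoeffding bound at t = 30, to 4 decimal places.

0.7873

Σ(b_i − a_i)² = 50·11² + 164·3² = 7526.
Exponent = 2·30² / 7526 = 0.23917.
Bound = exp(−0.23917) = 0.78728.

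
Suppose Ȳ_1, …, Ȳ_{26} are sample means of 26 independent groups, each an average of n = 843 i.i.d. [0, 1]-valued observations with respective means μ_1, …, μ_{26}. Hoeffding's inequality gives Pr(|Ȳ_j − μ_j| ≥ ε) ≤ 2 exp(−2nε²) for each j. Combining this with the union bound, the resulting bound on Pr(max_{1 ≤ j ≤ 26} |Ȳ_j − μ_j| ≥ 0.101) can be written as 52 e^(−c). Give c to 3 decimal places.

17.199

Union bound over the 26 events: Pr(max_{1 ≤ j ≤ 26} |Ȳ_j − μ_j| ≥ 0.101) ≤ 26·2·exp(−2nε²) = 52 exp(−2·843·0.101²).
So c = 2·843·0.101² = 17.1989.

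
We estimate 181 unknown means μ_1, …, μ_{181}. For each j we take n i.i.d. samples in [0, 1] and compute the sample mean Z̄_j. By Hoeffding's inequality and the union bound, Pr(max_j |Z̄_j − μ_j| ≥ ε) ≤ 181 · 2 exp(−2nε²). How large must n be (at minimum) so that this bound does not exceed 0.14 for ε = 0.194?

Need 2·181·exp(−2nε²) ≤ 0.14, i.e. exp(−2nε²) ≤ 0.14/362.
So 2nε² ≥ ln(362/0.14) = 7.857757.
Hence n ≥ 7.857757/(2·0.194²) = 104.392.
The smallest integer n is 105.

105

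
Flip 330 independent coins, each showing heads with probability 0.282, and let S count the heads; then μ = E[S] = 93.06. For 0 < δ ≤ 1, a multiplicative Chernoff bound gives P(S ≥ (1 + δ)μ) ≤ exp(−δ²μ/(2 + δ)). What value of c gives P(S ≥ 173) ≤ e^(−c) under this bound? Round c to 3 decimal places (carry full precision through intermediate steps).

Write 173 = (1 + δ)μ, so δ = 173/93.06 − 1 = 0.8590157…
Then the exponent is δ²μ/(2 + δ) = (173 − μ)² / (μ·(2 + δ)) = 24.018656.

24.019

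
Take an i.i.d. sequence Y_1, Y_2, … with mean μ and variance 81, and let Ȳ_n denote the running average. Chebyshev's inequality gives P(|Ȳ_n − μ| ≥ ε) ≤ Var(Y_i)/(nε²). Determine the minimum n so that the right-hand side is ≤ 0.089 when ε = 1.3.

Require 81/(n·1.3²) ≤ 0.089, i.e. n ≥ 81/(0.089·1.3²) = 538.528.
The smallest integer n is 539.

539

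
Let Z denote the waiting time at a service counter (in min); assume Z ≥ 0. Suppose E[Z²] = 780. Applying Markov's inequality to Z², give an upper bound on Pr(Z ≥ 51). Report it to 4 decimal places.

0.2999

Since Z ≥ 0, the event {Z ≥ 51} is the same as {Z² ≥ 2601}.
Markov's inequality applied to Z² gives Pr(Z² ≥ 2601) ≤ E[Z²]/2601 = 780/2601 = 0.2999.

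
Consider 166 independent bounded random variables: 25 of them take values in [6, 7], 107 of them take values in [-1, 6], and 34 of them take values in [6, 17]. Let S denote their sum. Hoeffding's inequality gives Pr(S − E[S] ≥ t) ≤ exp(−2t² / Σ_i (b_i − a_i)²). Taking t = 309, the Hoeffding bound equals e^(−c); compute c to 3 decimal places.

Σ(b_i − a_i)² = 25·1² + 107·7² + 34·11² = 9382.
c = 2t² / 9382 = 2·309² / 9382 = 20.3541.

20.354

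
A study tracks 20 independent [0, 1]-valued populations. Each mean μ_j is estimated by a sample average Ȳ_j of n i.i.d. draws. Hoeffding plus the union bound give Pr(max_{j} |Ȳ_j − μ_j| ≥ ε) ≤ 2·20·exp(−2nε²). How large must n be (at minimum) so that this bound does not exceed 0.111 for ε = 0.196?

Need 2·20·exp(−2nε²) ≤ 0.111, i.e. exp(−2nε²) ≤ 0.111/40.
So 2nε² ≥ ln(40/0.111) = 5.887105.
Hence n ≥ 5.887105/(2·0.196²) = 76.623.
The smallest integer n is 77.

77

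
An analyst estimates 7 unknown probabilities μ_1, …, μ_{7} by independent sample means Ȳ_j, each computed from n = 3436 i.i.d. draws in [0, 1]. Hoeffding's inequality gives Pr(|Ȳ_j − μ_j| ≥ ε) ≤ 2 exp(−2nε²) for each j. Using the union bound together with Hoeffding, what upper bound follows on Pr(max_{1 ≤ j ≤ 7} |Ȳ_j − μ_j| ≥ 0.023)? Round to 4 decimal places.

Per-experiment Hoeffding bound: 2·exp(−2·3436·0.023²) = 2·exp(−3.63529) = 0.052753.
Union bound over 7 events: 7·0.052753 = 0.36927.

0.3693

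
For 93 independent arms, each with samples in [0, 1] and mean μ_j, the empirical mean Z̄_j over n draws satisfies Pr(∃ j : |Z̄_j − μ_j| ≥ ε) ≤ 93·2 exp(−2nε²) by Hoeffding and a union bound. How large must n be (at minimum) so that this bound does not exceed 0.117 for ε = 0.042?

Need 2·93·exp(−2nε²) ≤ 0.117, i.e. exp(−2nε²) ≤ 0.117/186.
So 2nε² ≥ ln(186/0.117) = 7.371328.
Hence n ≥ 7.371328/(2·0.042²) = 2089.379.
The smallest integer n is 2090.

2090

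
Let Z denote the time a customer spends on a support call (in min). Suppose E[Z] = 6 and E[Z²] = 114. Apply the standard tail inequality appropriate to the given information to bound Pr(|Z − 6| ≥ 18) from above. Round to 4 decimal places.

The first two moments determine the variance, so Chebyshev's inequality is the sharpest standard bound available.
Var(Z) = E[Z²] − (E[Z])² = 114 − 36 = 78.
Chebyshev's inequality: Pr(|Z − μ| ≥ t) ≤ Var(Z)/t² = 78/324 = 0.2407.

0.2407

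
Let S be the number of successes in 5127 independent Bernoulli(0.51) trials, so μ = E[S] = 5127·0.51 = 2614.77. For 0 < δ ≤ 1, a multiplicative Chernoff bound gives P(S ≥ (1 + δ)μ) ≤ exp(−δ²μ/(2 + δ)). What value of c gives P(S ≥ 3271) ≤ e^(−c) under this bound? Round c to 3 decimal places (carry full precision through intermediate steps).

Write 3271 = (1 + δ)μ, so δ = 3271/2614.77 − 1 = 0.2509704…
Then the exponent is δ²μ/(2 + δ) = (3271 − μ)² / (μ·(2 + δ)) = 73.165926.

73.166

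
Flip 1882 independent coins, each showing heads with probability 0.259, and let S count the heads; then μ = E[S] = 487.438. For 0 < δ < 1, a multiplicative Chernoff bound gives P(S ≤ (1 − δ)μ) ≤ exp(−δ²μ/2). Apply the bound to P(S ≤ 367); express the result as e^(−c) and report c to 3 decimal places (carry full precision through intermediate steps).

14.879

Write 367 = (1 − δ)μ, so δ = 1 − 367/487.438 = 0.2470837…
Then the exponent is δ²μ/2 = (μ − 367)²/(2μ) = 14.879135.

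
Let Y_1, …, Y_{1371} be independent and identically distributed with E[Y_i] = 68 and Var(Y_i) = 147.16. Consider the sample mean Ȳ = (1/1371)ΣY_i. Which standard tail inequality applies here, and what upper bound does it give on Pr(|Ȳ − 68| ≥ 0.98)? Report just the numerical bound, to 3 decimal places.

With mean and variance of each term known, Chebyshev's inequality bounds the deviation of the sum (or sample mean).
Var(Ȳ) = Var(Y_i)/n = 147.16/1371 = 0.10734.
Chebyshev: Pr(|Ȳ − 68| ≥ 0.98) ≤ Var(Ȳ)/(0.98)² = 147.16/(1371·0.98²) = 0.1118.

0.112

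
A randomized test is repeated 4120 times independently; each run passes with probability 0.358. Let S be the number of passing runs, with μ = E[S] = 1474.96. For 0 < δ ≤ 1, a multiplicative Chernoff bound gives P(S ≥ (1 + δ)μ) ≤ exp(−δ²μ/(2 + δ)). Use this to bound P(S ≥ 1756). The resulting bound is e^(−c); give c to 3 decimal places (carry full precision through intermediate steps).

24.446

Write 1756 = (1 + δ)μ, so δ = 1756/1474.96 − 1 = 0.1905408…
Then the exponent is δ²μ/(2 + δ) = (1756 − μ)² / (μ·(2 + δ)) = 24.445825.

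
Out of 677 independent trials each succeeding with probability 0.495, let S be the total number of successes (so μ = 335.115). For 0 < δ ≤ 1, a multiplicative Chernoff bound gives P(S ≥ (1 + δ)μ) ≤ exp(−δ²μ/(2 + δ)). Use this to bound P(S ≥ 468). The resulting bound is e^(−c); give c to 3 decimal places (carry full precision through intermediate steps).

21.987

Write 468 = (1 + δ)μ, so δ = 468/335.115 − 1 = 0.3965355…
Then the exponent is δ²μ/(2 + δ) = (468 − μ)² / (μ·(2 + δ)) = 21.987416.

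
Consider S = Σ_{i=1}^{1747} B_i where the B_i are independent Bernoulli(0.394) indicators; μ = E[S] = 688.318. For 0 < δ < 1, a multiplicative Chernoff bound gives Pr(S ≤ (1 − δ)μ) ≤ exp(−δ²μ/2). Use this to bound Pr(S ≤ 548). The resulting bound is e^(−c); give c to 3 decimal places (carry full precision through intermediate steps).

14.302

Write 548 = (1 − δ)μ, so δ = 1 − 548/688.318 = 0.2038564…
Then the exponent is δ²μ/2 = (μ − 548)²/(2μ) = 14.302358.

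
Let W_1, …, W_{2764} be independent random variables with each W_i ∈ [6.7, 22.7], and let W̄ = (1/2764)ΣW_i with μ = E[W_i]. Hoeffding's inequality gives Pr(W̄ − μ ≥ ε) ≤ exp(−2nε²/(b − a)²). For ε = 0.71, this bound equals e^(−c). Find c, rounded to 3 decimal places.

c = 2nε²/(b − a)² = 2·2764·0.71² / 16² = 10.8854.

10.885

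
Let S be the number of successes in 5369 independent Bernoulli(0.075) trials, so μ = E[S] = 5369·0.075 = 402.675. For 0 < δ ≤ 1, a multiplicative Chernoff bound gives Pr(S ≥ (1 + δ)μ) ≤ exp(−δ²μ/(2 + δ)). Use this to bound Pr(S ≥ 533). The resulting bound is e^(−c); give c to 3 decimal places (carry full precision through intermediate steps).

Write 533 = (1 + δ)μ, so δ = 533/402.675 − 1 = 0.3236481…
Then the exponent is δ²μ/(2 + δ) = (533 − μ)² / (μ·(2 + δ)) = 18.152249.

18.152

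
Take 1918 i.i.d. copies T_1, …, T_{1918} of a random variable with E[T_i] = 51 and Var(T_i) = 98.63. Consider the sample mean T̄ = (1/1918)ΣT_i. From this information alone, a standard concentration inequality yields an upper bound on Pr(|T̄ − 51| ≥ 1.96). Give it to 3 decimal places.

With mean and variance of each term known, Chebyshev's inequality bounds the deviation of the sum (or sample mean).
Var(T̄) = Var(T_i)/n = 98.63/1918 = 0.051423.
Chebyshev: Pr(|T̄ − 51| ≥ 1.96) ≤ Var(T̄)/(1.96)² = 98.63/(1918·1.96²) = 0.0134.

0.013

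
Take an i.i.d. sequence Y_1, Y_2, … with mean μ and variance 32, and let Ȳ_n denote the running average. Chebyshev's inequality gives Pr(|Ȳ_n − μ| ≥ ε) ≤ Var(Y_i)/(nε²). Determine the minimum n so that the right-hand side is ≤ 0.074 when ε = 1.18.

Require 32/(n·1.18²) ≤ 0.074, i.e. n ≥ 32/(0.074·1.18²) = 310.566.
The smallest integer n is 311.

311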